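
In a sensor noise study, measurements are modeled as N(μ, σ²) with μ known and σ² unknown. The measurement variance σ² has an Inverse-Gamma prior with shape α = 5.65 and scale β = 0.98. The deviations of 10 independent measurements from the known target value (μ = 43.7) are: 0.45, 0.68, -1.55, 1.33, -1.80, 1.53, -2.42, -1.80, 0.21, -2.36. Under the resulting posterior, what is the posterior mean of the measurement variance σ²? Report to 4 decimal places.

With known mean μ and an Inverse-Gamma(α, β) prior on σ², the Normal likelihood is conjugate: posterior is Inv-Gamma(α + n/2, β + Σ(xᵢ−μ)²/2).
Σ(xᵢ−μ)² = (0.45)² + (0.68)² + (-1.55)² + (1.33)² + (-1.80)² + (1.53)² + (-2.42)² + (-1.80)² + (0.21)² + (-2.36)² = 25.1273.
Posterior: Inv-Gamma(5.65 + 10/2, 0.98 + 25.1273/2) = Inv-Gamma(10.65, 13.54365).
E[σ²|data] = β/(α−1) = 13.54365/9.65 = 1.4035.

1.4035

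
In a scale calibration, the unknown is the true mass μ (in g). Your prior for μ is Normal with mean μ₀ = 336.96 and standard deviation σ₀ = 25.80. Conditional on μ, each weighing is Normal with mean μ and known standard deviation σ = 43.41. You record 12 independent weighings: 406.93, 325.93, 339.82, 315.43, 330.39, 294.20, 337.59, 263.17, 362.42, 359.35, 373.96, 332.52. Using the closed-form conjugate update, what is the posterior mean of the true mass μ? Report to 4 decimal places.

336.8380

For Normal data with known variance σ², a Normal(μ₀, σ₀²) prior on μ is conjugate. Posterior precision = 1/σ₀² + n/σ²; posterior mean is the precision-weighted average of μ₀ and x̄.
Σxᵢ = 406.93 + 325.93 + 339.82 + 315.43 + 330.39 + 294.20 + 337.59 + 263.17 + 362.42 + 359.35 + 373.96 + 332.52 = 4041.71, so n·x̄ = 4041.71.
σ₀² = 25.80² = 665.64, σ² = 43.41² = 1884.4281; σ² + n·σ₀² = 1884.4281 + 12·665.64 = 9872.1081.
Posterior mean = (μ₀/σ₀² + n·x̄/σ²)/(1/σ₀² + n/σ²) = (σ²·μ₀ + σ₀²·n·x̄)/(σ² + n·σ₀²) = (1884.4281·336.96 + 665.64·4041.71)/9872.1081 = 3325300.736976/9872.1081 = 336.8380.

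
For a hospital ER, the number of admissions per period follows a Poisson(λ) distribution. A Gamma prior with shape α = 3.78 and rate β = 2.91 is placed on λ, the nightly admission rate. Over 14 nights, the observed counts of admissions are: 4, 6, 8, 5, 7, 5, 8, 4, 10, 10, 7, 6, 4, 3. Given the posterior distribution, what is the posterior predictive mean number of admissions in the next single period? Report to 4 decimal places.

5.3684

With a Gamma(shape α, rate β) prior, the Poisson likelihood is conjugate: the posterior is Gamma(α + ΣXᵢ, β + n).
Sum of counts S = 87 over n = 14 nights.
Posterior: Gamma(α+S, β+n) = Gamma(3.78+87, 2.91+14) = Gamma(90.78, 16.91).
The predictive distribution for one future period is NegBinom with mean α/β = 5.3684.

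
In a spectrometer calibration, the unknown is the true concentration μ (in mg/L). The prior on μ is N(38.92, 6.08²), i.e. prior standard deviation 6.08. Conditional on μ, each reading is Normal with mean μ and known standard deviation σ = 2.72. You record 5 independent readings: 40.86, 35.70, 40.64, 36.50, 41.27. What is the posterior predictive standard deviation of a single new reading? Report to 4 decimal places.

For Normal data with known variance σ², a Normal(μ₀, σ₀²) prior on μ is conjugate. Posterior precision = 1/σ₀² + n/σ²; posterior mean is the precision-weighted average of μ₀ and x̄.
σ₀² = 6.08² = 36.9664, σ² = 2.72² = 7.3984; σ² + n·σ₀² = 7.3984 + 5·36.9664 = 192.2304.
Posterior precision = 1/σ₀² + n/σ² = 1/36.9664 + 5/7.3984 = (σ² + n·σ₀²)/(σ₀²σ²) = 192.2304/(36.9664·7.3984); posterior variance σₙ² = σ₀²σ²/(σ² + n·σ₀²) = 36.9664·7.3984/192.2304 = 1.422731.
Predictive variance for one new observation = σₙ² + σ² = 36.9664·7.3984/192.2304 + 7.3984 = σ²·(σ₀² + 192.2304)/192.2304 = 7.3984·229.1968/192.2304 = 8.821131; SD = √(7.3984·229.1968/192.2304) = 2.9700.

2.9700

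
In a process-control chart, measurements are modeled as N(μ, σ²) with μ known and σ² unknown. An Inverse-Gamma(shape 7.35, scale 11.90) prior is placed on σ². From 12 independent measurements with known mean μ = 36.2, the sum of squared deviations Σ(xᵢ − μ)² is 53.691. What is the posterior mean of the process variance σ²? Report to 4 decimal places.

3.1373

With known mean μ and an Inverse-Gamma(α, β) prior on σ², the Normal likelihood is conjugate: posterior is Inv-Gamma(α + n/2, β + Σ(xᵢ−μ)²/2).
Posterior: Inv-Gamma(7.35 + 12/2, 11.90 + 53.691/2) = Inv-Gamma(13.35, 38.7455).
E[σ²|data] = β/(α−1) = 38.7455/12.35 = 3.1373.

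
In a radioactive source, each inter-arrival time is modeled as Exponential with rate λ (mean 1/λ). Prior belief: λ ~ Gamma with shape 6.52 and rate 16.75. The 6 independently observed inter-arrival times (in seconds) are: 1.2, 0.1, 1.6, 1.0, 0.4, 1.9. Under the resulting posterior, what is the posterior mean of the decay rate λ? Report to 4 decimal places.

0.5455

With a Gamma(shape α, rate β) prior on the exponential rate λ, the posterior after n observations with total T = Σxᵢ is Gamma(α+n, β+T).
Sum of observations T = 6.2 seconds; n = 6.
Posterior: Gamma(6.52+6, 16.75+6.2) = Gamma(12.52, 22.95).
Posterior mean of λ = α/β = 12.52/22.95 = 0.5455.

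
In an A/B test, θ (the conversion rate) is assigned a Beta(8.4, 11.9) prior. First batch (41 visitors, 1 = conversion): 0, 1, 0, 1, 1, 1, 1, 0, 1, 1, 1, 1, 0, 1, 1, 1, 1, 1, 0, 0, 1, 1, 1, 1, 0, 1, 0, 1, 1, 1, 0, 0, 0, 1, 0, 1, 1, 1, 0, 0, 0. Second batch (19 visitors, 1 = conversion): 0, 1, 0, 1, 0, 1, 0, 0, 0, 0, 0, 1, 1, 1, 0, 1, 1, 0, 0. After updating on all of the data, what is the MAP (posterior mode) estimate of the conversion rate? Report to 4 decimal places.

0.5287

The Beta prior is conjugate to a Binomial/Bernoulli likelihood; the update adds successes to α and failures to β.
After batch 1: Beta(8.4+26, 11.9+15) = Beta(34.4, 26.9).
After batch 2: Beta(34.4+8, 26.9+11) = Beta(42.4, 37.9).
Mode of Beta(a,b) for a,b>1 is (a−1)/(a+b−2) = 41.4/78.3 = 0.5287.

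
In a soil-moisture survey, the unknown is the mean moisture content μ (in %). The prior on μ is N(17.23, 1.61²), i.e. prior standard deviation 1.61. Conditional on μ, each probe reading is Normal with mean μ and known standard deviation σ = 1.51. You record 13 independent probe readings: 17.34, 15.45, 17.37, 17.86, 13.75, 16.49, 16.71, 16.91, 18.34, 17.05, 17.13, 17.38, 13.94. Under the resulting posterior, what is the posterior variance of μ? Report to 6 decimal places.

0.164277

For Normal data with known variance σ², a Normal(μ₀, σ₀²) prior on μ is conjugate. Posterior precision = 1/σ₀² + n/σ²; posterior mean is the precision-weighted average of μ₀ and x̄.
σ₀² = 1.61² = 2.5921, σ² = 1.51² = 2.2801; σ² + n·σ₀² = 2.2801 + 13·2.5921 = 35.9774.
Posterior precision = 1/σ₀² + n/σ² = 1/2.5921 + 13/2.2801 = (σ² + n·σ₀²)/(σ₀²σ²) = 35.9774/(2.5921·2.2801); posterior variance σₙ² = σ₀²σ²/(σ² + n·σ₀²) = 2.5921·2.2801/35.9774 = 0.164277.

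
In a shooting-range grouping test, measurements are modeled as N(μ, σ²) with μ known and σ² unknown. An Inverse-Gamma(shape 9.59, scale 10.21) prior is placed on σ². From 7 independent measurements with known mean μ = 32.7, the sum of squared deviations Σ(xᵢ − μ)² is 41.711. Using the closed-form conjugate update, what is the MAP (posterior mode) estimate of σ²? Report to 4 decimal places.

2.2048

With known mean μ and an Inverse-Gamma(α, β) prior on σ², the Normal likelihood is conjugate: posterior is Inv-Gamma(α + n/2, β + Σ(xᵢ−μ)²/2).
Posterior: Inv-Gamma(9.59 + 7/2, 10.21 + 41.711/2) = Inv-Gamma(13.09, 31.0655).
Mode = β/(α+1) = 31.0655/14.09 = 2.2048.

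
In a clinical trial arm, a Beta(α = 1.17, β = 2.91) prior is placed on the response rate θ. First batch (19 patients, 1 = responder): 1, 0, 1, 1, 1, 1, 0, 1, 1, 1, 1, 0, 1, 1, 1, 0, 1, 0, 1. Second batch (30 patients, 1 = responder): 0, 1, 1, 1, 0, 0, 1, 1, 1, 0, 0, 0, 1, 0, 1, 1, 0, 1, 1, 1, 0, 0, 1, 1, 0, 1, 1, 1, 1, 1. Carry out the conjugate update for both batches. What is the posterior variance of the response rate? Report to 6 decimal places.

0.004241

The Beta prior is conjugate to a Binomial/Bernoulli likelihood; the update adds successes to α and failures to β.
After batch 1: Beta(1.17+14, 2.91+5) = Beta(15.17, 7.91).
After batch 2: Beta(15.17+19, 7.91+11) = Beta(34.17, 18.91).
Var = αβ/((α+β)²(α+β+1)) = 34.17·18.91/(53.08²·54.08) = 0.004241.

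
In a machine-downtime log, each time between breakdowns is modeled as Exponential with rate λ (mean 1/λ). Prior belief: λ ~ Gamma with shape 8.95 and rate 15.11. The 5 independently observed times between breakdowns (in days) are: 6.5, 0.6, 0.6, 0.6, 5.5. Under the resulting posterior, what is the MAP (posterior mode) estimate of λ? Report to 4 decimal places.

0.4479

With a Gamma(shape α, rate β) prior on the exponential rate λ, the posterior after n observations with total T = Σxᵢ is Gamma(α+n, β+T).
Sum of observations T = 13.8 days; n = 5.
Posterior: Gamma(8.95+5, 15.11+13.8) = Gamma(13.95, 28.91).
Mode = (α−1)/β = 0.4479.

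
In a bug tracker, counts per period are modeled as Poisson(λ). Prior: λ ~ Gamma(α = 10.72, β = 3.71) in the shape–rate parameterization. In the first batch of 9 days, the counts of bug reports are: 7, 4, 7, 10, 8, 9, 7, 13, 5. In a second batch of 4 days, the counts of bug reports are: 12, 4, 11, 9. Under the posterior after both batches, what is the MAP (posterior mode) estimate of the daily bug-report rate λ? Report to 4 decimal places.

With a Gamma(shape α, rate β) prior, the Poisson likelihood is conjugate: the posterior is Gamma(α + ΣXᵢ, β + n).
Batch 1: sum of counts S = 70 over n = 9 days.
After batch 1: Gamma(α+S, β+n) = Gamma(10.72+70, 3.71+9) = Gamma(80.72, 12.71).
Batch 2: sum of counts S = 36 over n = 4 days.
After batch 2: Gamma(α+S, β+n) = Gamma(80.72+36, 12.71+4) = Gamma(116.72, 16.71).
Mode of Gamma(α,β) for α≥1 is (α−1)/β = 115.72/16.71 = 6.9252.

6.9252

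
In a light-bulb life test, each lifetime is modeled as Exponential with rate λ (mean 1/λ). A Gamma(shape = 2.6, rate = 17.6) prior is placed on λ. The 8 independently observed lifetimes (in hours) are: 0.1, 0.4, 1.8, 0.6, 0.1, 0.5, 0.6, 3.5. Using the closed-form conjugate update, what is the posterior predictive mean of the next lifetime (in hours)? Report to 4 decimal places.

With a Gamma(shape α, rate β) prior on the exponential rate λ, the posterior after n observations with total T = Σxᵢ is Gamma(α+n, β+T).
Sum of observations T = 7.6 hours; n = 8.
Posterior: Gamma(2.6+8, 17.6+7.6) = Gamma(10.6, 25.2).
The predictive distribution for the next observation is Lomax; its mean is β/(α−1) = 25.2/9.6 = 2.6250.

2.6250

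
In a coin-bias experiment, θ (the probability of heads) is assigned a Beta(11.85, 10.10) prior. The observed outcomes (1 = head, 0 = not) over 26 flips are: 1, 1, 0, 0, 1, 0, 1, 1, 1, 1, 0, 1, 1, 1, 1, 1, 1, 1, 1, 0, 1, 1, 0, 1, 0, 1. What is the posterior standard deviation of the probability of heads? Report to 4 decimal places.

The Beta prior is conjugate to a Binomial/Bernoulli likelihood; the update adds successes to α and failures to β.
Posterior: Beta(α+k, β+n−k) = Beta(11.85+19, 10.10+7) = Beta(30.85, 17.10).
Var = αβ/((α+β)²(α+β+1)) = 30.85·17.10/(47.95²·48.95) = 0.00468728; SD = √0.00468728 = 0.0685.

0.0685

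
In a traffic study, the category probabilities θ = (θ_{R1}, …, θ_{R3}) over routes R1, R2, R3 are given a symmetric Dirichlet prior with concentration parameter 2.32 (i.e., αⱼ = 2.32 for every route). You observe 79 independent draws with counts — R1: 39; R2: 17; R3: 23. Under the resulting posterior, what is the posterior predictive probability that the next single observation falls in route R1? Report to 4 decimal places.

0.4807

The Dirichlet prior is conjugate to the Multinomial likelihood: each posterior αⱼ = prior αⱼ + observed count nⱼ.
Posterior concentration: (41.32, 19.32, 25.32), total = 85.96.
P(next = R1 | data) = α_{R1}/Σα = 0.4807.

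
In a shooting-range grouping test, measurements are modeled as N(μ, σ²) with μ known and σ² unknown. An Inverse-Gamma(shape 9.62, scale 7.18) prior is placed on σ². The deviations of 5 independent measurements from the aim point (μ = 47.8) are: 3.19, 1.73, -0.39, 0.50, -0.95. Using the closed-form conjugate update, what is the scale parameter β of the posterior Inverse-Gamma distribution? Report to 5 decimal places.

With known mean μ and an Inverse-Gamma(α, β) prior on σ², the Normal likelihood is conjugate: posterior is Inv-Gamma(α + n/2, β + Σ(xᵢ−μ)²/2).
Σ(xᵢ−μ)² = (3.19)² + (1.73)² + (-0.39)² + (0.50)² + (-0.95)² = 14.4736.
Posterior: Inv-Gamma(9.62 + 5/2, 7.18 + 14.4736/2) = Inv-Gamma(12.12, 14.41680).
Posterior β = 14.41680.

14.41680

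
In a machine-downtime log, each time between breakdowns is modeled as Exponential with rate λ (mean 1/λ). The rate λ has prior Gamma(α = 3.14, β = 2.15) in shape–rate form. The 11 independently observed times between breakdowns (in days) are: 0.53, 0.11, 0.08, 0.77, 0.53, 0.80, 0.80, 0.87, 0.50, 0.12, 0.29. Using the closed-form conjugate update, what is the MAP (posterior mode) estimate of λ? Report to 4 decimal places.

With a Gamma(shape α, rate β) prior on the exponential rate λ, the posterior after n observations with total T = Σxᵢ is Gamma(α+n, β+T).
Sum of observations T = 5.40 days; n = 11.
Posterior: Gamma(3.14+11, 2.15+5.40) = Gamma(14.14, 7.55).
Mode = (α−1)/β = 1.7404.

1.7404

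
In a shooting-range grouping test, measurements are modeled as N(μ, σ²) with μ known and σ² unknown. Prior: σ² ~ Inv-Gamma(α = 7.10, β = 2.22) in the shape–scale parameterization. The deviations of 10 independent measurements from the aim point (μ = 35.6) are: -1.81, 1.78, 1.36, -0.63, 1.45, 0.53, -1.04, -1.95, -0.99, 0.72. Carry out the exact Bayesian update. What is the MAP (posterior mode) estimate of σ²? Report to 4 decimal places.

0.8358

With known mean μ and an Inverse-Gamma(α, β) prior on σ², the Normal likelihood is conjugate: posterior is Inv-Gamma(α + n/2, β + Σ(xᵢ−μ)²/2).
Σ(xᵢ−μ)² = (-1.81)² + (1.78)² + (1.36)² + (-0.63)² + (1.45)² + (0.53)² + (-1.04)² + (-1.95)² + (-0.99)² + (0.72)² = 17.4570.
Posterior: Inv-Gamma(7.10 + 10/2, 2.22 + 17.4570/2) = Inv-Gamma(12.10, 10.94850).
Mode = β/(α+1) = 10.94850/13.10 = 0.8358.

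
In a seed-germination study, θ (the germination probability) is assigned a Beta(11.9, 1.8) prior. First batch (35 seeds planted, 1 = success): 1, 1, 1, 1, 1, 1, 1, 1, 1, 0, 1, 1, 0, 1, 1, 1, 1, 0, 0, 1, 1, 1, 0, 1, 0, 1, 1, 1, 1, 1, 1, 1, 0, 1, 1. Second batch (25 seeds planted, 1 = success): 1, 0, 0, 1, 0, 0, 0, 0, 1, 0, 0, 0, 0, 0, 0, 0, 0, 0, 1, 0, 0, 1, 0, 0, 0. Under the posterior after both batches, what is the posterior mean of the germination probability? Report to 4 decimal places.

The Beta prior is conjugate to a Binomial/Bernoulli likelihood; the update adds successes to α and failures to β.
After batch 1: Beta(11.9+28, 1.8+7) = Beta(39.9, 8.8).
After batch 2: Beta(39.9+5, 8.8+20) = Beta(44.9, 28.8).
Posterior mean = α/(α+β) = 44.9/73.7 = 0.6092.

0.6092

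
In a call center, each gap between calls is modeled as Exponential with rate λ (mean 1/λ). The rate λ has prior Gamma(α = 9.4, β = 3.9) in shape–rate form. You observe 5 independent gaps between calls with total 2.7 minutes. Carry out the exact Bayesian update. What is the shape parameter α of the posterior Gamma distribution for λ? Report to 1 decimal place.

With a Gamma(shape α, rate β) prior on the exponential rate λ, the posterior after n observations with total T = Σxᵢ is Gamma(α+n, β+T).
Posterior: Gamma(9.4+5, 3.9+2.7) = Gamma(14.4, 6.6).
Posterior α = 14.4.

14.4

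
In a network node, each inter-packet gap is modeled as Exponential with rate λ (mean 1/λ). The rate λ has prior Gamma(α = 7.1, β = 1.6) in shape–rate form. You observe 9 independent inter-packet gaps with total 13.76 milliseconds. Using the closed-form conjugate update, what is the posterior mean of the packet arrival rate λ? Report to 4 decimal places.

With a Gamma(shape α, rate β) prior on the exponential rate λ, the posterior after n observations with total T = Σxᵢ is Gamma(α+n, β+T).
Posterior: Gamma(7.1+9, 1.6+13.76) = Gamma(16.1, 15.36).
Posterior mean of λ = α/β = 16.1/15.36 = 1.0482.

1.0482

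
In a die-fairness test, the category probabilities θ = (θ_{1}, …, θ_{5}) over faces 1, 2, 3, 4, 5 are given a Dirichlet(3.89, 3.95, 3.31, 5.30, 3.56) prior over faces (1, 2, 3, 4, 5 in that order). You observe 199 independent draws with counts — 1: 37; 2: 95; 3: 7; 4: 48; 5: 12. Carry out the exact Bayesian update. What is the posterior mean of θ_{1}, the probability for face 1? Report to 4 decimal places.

0.1867

The Dirichlet prior is conjugate to the Multinomial likelihood: each posterior αⱼ = prior αⱼ + observed count nⱼ.
Posterior concentration: (40.89, 98.95, 10.31, 53.30, 15.56), total = 219.01.
E[θ_{1}|data] = α_{1}/Σα = 40.89/219.01 = 0.1867.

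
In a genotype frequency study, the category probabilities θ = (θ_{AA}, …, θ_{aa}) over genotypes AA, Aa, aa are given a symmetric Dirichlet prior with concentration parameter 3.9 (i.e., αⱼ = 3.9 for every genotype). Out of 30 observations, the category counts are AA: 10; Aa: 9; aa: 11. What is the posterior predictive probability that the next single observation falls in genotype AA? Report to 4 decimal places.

The Dirichlet prior is conjugate to the Multinomial likelihood: each posterior αⱼ = prior αⱼ + observed count nⱼ.
Posterior concentration: (13.9, 12.9, 14.9), total = 41.7.
P(next = AA | data) = α_{AA}/Σα = 0.3333.

0.3333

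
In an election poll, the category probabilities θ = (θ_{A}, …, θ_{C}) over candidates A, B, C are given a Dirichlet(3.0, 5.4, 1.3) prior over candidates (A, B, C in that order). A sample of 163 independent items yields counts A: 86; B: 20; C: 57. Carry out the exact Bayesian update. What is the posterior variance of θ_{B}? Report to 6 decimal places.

The Dirichlet prior is conjugate to the Multinomial likelihood: each posterior αⱼ = prior αⱼ + observed count nⱼ.
Posterior concentration: (89.0, 25.4, 58.3), total = 172.7.
Var[θ_j] = α_j(Σα−α_j)/((Σα)²(Σα+1)) = 25.4·147.3/(172.7²·173.7) = 0.000722.

0.000722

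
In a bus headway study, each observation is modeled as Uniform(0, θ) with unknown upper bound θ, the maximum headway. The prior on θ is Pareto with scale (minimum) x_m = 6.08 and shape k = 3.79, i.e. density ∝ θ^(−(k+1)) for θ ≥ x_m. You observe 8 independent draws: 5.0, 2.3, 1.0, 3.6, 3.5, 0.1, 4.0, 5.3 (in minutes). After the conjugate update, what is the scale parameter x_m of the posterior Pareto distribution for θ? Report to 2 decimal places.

6.08

A Pareto(scale x_m, shape k) prior on the upper bound θ of Uniform(0, θ) is conjugate: posterior is Pareto(max(x_m, max xᵢ), k + n).
Sample maximum = 5.3; prior scale x_m = 6.08 → posterior scale = max = 6.08.
Posterior shape = 3.79 + 8 = 11.79.
Posterior scale x_m = 6.08.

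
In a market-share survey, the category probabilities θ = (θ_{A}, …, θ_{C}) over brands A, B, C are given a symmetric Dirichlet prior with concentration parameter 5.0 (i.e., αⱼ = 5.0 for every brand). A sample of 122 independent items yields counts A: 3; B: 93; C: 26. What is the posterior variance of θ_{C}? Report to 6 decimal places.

0.001269

The Dirichlet prior is conjugate to the Multinomial likelihood: each posterior αⱼ = prior αⱼ + observed count nⱼ.
Posterior concentration: (8.0, 98.0, 31.0), total = 137.0.
Var[θ_j] = α_j(Σα−α_j)/((Σα)²(Σα+1)) = 31.0·106.0/(137.0²·138.0) = 0.001269.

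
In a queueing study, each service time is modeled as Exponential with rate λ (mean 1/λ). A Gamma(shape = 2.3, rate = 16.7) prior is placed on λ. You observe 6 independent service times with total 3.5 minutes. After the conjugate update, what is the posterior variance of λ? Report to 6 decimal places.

With a Gamma(shape α, rate β) prior on the exponential rate λ, the posterior after n observations with total T = Σxᵢ is Gamma(α+n, β+T).
Posterior: Gamma(2.3+6, 16.7+3.5) = Gamma(8.3, 20.2).
Var = α/β² = 0.020341.

0.020341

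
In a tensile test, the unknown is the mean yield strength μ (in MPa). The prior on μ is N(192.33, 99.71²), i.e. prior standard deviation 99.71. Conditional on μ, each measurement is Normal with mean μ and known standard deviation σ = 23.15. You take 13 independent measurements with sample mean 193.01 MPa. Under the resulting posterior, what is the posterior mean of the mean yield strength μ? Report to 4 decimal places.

193.0072

For Normal data with known variance σ², a Normal(μ₀, σ₀²) prior on μ is conjugate. Posterior precision = 1/σ₀² + n/σ²; posterior mean is the precision-weighted average of μ₀ and x̄.
n·x̄ = 13·193.01 = 2509.13.
σ₀² = 99.71² = 9942.0841, σ² = 23.15² = 535.9225; σ² + n·σ₀² = 535.9225 + 13·9942.0841 = 129783.0158.
Posterior mean = (μ₀/σ₀² + n·x̄/σ²)/(1/σ₀² + n/σ²) = (σ²·μ₀ + σ₀²·n·x̄)/(σ² + n·σ₀²) = (535.9225·192.33 + 9942.0841·2509.13)/129783.0158 = 25049055.452258/129783.0158 = 193.0072.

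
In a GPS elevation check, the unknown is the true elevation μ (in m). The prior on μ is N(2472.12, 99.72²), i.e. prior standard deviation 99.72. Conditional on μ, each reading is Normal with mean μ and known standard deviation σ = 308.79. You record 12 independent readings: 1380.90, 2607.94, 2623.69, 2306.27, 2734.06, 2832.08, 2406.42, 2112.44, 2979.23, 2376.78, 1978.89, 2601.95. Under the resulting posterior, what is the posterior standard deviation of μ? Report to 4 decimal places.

66.4583

For Normal data with known variance σ², a Normal(μ₀, σ₀²) prior on μ is conjugate. Posterior precision = 1/σ₀² + n/σ²; posterior mean is the precision-weighted average of μ₀ and x̄.
σ₀² = 99.72² = 9944.0784, σ² = 308.79² = 95351.2641; σ² + n·σ₀² = 95351.2641 + 12·9944.0784 = 214680.2049.
Posterior precision = 1/σ₀² + n/σ² = 1/9944.0784 + 12/95351.2641 = (σ² + n·σ₀²)/(σ₀²σ²) = 214680.2049/(9944.0784·95351.2641); posterior variance σₙ² = σ₀²σ²/(σ² + n·σ₀²) = 9944.0784·95351.2641/214680.2049 = 4416.711108.
Posterior SD = √σₙ² = √(9944.0784·95351.2641/214680.2049) = 66.4583.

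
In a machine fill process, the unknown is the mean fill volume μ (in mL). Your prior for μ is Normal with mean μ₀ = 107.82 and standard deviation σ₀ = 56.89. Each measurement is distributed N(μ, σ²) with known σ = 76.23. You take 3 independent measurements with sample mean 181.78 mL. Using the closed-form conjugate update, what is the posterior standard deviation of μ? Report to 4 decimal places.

For Normal data with known variance σ², a Normal(μ₀, σ₀²) prior on μ is conjugate. Posterior precision = 1/σ₀² + n/σ²; posterior mean is the precision-weighted average of μ₀ and x̄.
σ₀² = 56.89² = 3236.4721, σ² = 76.23² = 5811.0129; σ² + n·σ₀² = 5811.0129 + 3·3236.4721 = 15520.4292.
Posterior precision = 1/σ₀² + n/σ² = 1/3236.4721 + 3/5811.0129 = (σ² + n·σ₀²)/(σ₀²σ²) = 15520.4292/(3236.4721·5811.0129); posterior variance σₙ² = σ₀²σ²/(σ² + n·σ₀²) = 3236.4721·5811.0129/15520.4292 = 1211.769396.
Posterior SD = √σₙ² = √(3236.4721·5811.0129/15520.4292) = 34.8105.

34.8105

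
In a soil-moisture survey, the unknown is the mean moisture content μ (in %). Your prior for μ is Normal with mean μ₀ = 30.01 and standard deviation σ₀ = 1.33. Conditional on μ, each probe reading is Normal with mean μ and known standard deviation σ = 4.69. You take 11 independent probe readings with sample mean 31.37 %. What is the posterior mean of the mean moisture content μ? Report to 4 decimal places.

30.6484

For Normal data with known variance σ², a Normal(μ₀, σ₀²) prior on μ is conjugate. Posterior precision = 1/σ₀² + n/σ²; posterior mean is the precision-weighted average of μ₀ and x̄.
n·x̄ = 11·31.37 = 345.07.
σ₀² = 1.33² = 1.7689, σ² = 4.69² = 21.9961; σ² + n·σ₀² = 21.9961 + 11·1.7689 = 41.454.
Posterior mean = (μ₀/σ₀² + n·x̄/σ²)/(1/σ₀² + n/σ²) = (σ²·μ₀ + σ₀²·n·x̄)/(σ² + n·σ₀²) = (21.9961·30.01 + 1.7689·345.07)/41.454 = 1270.497284/41.454 = 30.6484.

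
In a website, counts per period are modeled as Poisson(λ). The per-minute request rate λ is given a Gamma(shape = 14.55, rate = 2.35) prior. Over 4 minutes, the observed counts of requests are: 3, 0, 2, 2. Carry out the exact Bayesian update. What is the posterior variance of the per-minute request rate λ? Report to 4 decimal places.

0.5344

With a Gamma(shape α, rate β) prior, the Poisson likelihood is conjugate: the posterior is Gamma(α + ΣXᵢ, β + n).
Sum of counts S = 7 over n = 4 minutes.
Posterior: Gamma(α+S, β+n) = Gamma(14.55+7, 2.35+4) = Gamma(21.55, 6.35).
Var = α/β² = 21.55/6.35² = 0.5344.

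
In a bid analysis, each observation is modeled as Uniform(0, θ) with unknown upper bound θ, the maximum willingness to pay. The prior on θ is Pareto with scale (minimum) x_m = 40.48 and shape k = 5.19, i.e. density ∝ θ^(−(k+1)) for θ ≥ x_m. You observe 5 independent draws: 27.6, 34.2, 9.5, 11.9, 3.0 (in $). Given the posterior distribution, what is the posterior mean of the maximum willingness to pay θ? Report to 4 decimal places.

A Pareto(scale x_m, shape k) prior on the upper bound θ of Uniform(0, θ) is conjugate: posterior is Pareto(max(x_m, max xᵢ), k + n).
Sample maximum = 34.2; prior scale x_m = 40.48 → posterior scale = max = 40.48.
Posterior shape = 5.19 + 5 = 10.19.
E[θ|data] = k·x_m/(k−1) = 10.19·40.48/9.19 = 44.8848.

44.8848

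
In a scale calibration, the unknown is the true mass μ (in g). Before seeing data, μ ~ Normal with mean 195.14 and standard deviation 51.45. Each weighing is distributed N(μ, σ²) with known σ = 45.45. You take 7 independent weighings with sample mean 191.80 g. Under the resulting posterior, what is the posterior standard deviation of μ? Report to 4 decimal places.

For Normal data with known variance σ², a Normal(μ₀, σ₀²) prior on μ is conjugate. Posterior precision = 1/σ₀² + n/σ²; posterior mean is the precision-weighted average of μ₀ and x̄.
σ₀² = 51.45² = 2647.1025, σ² = 45.45² = 2065.7025; σ² + n·σ₀² = 2065.7025 + 7·2647.1025 = 20595.42.
Posterior precision = 1/σ₀² + n/σ² = 1/2647.1025 + 7/2065.7025 = (σ² + n·σ₀²)/(σ₀²σ²) = 20595.42/(2647.1025·2065.7025); posterior variance σₙ² = σ₀²σ²/(σ² + n·σ₀²) = 2647.1025·2065.7025/20595.42 = 265.502051.
Posterior SD = √σₙ² = √(2647.1025·2065.7025/20595.42) = 16.2942.

16.2942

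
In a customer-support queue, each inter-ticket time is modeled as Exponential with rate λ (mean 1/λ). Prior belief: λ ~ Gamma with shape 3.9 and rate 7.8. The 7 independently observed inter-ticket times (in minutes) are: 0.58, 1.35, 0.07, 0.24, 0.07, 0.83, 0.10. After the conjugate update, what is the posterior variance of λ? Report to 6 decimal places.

With a Gamma(shape α, rate β) prior on the exponential rate λ, the posterior after n observations with total T = Σxᵢ is Gamma(α+n, β+T).
Sum of observations T = 3.24 minutes; n = 7.
Posterior: Gamma(3.9+7, 7.8+3.24) = Gamma(10.9, 11.04).
Var = α/β² = 0.089431.

0.089431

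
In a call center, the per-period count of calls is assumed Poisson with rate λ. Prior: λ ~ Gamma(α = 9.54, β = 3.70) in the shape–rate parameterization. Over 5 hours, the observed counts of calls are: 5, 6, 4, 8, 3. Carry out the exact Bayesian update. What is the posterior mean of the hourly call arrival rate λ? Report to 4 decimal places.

4.0851

With a Gamma(shape α, rate β) prior, the Poisson likelihood is conjugate: the posterior is Gamma(α + ΣXᵢ, β + n).
Sum of counts S = 26 over n = 5 hours.
Posterior: Gamma(α+S, β+n) = Gamma(9.54+26, 3.70+5) = Gamma(35.54, 8.70).
Posterior mean = α/β = 35.54/8.70 = 4.0851.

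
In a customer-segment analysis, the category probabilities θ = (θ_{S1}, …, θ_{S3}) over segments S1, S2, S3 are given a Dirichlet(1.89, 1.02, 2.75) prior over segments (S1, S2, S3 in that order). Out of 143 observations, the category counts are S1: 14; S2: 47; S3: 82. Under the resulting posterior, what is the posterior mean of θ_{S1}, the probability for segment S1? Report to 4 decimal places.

The Dirichlet prior is conjugate to the Multinomial likelihood: each posterior αⱼ = prior αⱼ + observed count nⱼ.
Posterior concentration: (15.89, 48.02, 84.75), total = 148.66.
E[θ_{S1}|data] = α_{S1}/Σα = 15.89/148.66 = 0.1069.

0.1069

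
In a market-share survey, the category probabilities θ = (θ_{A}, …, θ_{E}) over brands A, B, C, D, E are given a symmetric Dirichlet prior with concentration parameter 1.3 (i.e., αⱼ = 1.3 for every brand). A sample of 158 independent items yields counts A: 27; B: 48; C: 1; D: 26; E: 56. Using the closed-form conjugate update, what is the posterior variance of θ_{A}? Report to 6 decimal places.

0.000861

The Dirichlet prior is conjugate to the Multinomial likelihood: each posterior αⱼ = prior αⱼ + observed count nⱼ.
Posterior concentration: (28.3, 49.3, 2.3, 27.3, 57.3), total = 164.5.
Var[θ_j] = α_j(Σα−α_j)/((Σα)²(Σα+1)) = 28.3·136.2/(164.5²·165.5) = 0.000861.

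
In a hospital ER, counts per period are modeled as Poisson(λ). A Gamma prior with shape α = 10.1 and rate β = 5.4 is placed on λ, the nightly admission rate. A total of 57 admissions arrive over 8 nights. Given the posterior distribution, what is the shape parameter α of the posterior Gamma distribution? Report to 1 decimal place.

With a Gamma(shape α, rate β) prior, the Poisson likelihood is conjugate: the posterior is Gamma(α + ΣXᵢ, β + n).
Posterior: Gamma(α+S, β+n) = Gamma(10.1+57, 5.4+8) = Gamma(67.1, 13.4).
Posterior α = 67.1.

67.1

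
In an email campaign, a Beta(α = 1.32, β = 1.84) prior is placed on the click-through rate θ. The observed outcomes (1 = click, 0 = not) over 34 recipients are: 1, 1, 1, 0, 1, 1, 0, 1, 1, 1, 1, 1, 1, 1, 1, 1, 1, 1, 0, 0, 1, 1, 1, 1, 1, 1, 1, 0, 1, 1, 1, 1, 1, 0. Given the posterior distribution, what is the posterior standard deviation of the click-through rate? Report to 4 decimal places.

0.0660

The Beta prior is conjugate to a Binomial/Bernoulli likelihood; the update adds successes to α and failures to β.
Posterior: Beta(α+k, β+n−k) = Beta(1.32+28, 1.84+6) = Beta(29.32, 7.84).
Var = αβ/((α+β)²(α+β+1)) = 29.32·7.84/(37.16²·38.16) = 0.00436235; SD = √0.00436235 = 0.0660.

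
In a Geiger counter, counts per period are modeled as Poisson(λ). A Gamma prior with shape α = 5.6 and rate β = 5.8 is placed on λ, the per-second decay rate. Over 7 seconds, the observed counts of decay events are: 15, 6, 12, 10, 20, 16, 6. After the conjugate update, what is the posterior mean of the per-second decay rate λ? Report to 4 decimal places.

7.0781

With a Gamma(shape α, rate β) prior, the Poisson likelihood is conjugate: the posterior is Gamma(α + ΣXᵢ, β + n).
Sum of counts S = 85 over n = 7 seconds.
Posterior: Gamma(α+S, β+n) = Gamma(5.6+85, 5.8+7) = Gamma(90.6, 12.8).
Posterior mean = α/β = 90.6/12.8 = 7.0781.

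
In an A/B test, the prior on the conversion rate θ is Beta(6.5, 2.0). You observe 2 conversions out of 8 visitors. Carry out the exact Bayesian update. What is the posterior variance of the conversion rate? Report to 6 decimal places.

0.014273

The Beta prior is conjugate to a Binomial/Bernoulli likelihood; the update adds successes to α and failures to β.
Posterior: Beta(α+k, β+n−k) = Beta(6.5+2, 2.0+6) = Beta(8.5, 8.0).
Var = αβ/((α+β)²(α+β+1)) = 8.5·8.0/(16.5²·17.5) = 0.014273.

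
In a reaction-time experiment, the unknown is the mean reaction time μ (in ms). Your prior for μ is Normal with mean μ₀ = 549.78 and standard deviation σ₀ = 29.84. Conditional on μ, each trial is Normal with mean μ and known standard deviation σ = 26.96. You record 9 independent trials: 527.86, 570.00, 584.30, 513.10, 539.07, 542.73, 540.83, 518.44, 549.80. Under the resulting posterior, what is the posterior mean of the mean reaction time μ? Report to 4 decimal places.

For Normal data with known variance σ², a Normal(μ₀, σ₀²) prior on μ is conjugate. Posterior precision = 1/σ₀² + n/σ²; posterior mean is the precision-weighted average of μ₀ and x̄.
Σxᵢ = 527.86 + 570.00 + 584.30 + 513.10 + 539.07 + 542.73 + 540.83 + 518.44 + 549.80 = 4886.13, so n·x̄ = 4886.13.
σ₀² = 29.84² = 890.4256, σ² = 26.96² = 726.8416; σ² + n·σ₀² = 726.8416 + 9·890.4256 = 8740.672.
Posterior mean = (μ₀/σ₀² + n·x̄/σ²)/(1/σ₀² + n/σ²) = (σ²·μ₀ + σ₀²·n·x̄)/(σ² + n·σ₀²) = (726.8416·549.78 + 890.4256·4886.13)/8740.672 = 4750338.211776/8740.672 = 543.4752.

543.4752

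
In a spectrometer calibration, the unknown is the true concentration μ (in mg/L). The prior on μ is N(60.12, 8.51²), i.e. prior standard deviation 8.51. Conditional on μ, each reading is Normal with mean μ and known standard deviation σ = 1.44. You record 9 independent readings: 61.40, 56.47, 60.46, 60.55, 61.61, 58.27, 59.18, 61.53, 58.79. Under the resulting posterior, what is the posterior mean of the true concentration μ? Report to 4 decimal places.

For Normal data with known variance σ², a Normal(μ₀, σ₀²) prior on μ is conjugate. Posterior precision = 1/σ₀² + n/σ²; posterior mean is the precision-weighted average of μ₀ and x̄.
Σxᵢ = 61.40 + 56.47 + 60.46 + 60.55 + 61.61 + 58.27 + 59.18 + 61.53 + 58.79 = 538.26, so n·x̄ = 538.26.
σ₀² = 8.51² = 72.4201, σ² = 1.44² = 2.0736; σ² + n·σ₀² = 2.0736 + 9·72.4201 = 653.8545.
Posterior mean = (μ₀/σ₀² + n·x̄/σ²)/(1/σ₀² + n/σ²) = (σ²·μ₀ + σ₀²·n·x̄)/(σ² + n·σ₀²) = (2.0736·60.12 + 72.4201·538.26)/653.8545 = 39105.507858/653.8545 = 59.8077.

59.8077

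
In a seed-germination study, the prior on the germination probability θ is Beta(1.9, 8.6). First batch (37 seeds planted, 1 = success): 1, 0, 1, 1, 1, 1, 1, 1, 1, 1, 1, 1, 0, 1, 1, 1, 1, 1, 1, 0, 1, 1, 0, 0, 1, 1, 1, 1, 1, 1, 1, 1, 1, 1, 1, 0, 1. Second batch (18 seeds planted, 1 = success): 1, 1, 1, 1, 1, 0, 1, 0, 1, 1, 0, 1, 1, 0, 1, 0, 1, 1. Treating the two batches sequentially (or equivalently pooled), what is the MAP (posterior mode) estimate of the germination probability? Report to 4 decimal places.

0.7071

The Beta prior is conjugate to a Binomial/Bernoulli likelihood; the update adds successes to α and failures to β.
After batch 1: Beta(1.9+31, 8.6+6) = Beta(32.9, 14.6).
After batch 2: Beta(32.9+13, 14.6+5) = Beta(45.9, 19.6).
Mode of Beta(a,b) for a,b>1 is (a−1)/(a+b−2) = 44.9/63.5 = 0.7071.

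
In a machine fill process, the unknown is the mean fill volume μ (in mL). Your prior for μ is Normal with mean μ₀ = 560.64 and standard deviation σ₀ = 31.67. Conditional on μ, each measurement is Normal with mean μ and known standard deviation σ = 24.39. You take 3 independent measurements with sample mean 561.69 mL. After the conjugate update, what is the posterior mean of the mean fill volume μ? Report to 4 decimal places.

For Normal data with known variance σ², a Normal(μ₀, σ₀²) prior on μ is conjugate. Posterior precision = 1/σ₀² + n/σ²; posterior mean is the precision-weighted average of μ₀ and x̄.
n·x̄ = 3·561.69 = 1685.07.
σ₀² = 31.67² = 1002.9889, σ² = 24.39² = 594.8721; σ² + n·σ₀² = 594.8721 + 3·1002.9889 = 3603.8388.
Posterior mean = (μ₀/σ₀² + n·x̄/σ²)/(1/σ₀² + n/σ²) = (σ²·μ₀ + σ₀²·n·x̄)/(σ² + n·σ₀²) = (594.8721·560.64 + 1002.9889·1685.07)/3603.8388 = 2023615.599867/3603.8388 = 561.5167.

561.5167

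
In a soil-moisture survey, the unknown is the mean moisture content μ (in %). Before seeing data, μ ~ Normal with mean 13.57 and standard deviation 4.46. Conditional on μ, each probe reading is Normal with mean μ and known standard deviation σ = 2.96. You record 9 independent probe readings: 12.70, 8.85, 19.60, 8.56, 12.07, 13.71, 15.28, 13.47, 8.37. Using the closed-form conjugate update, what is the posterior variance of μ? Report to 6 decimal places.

0.928090

For Normal data with known variance σ², a Normal(μ₀, σ₀²) prior on μ is conjugate. Posterior precision = 1/σ₀² + n/σ²; posterior mean is the precision-weighted average of μ₀ and x̄.
σ₀² = 4.46² = 19.8916, σ² = 2.96² = 8.7616; σ² + n·σ₀² = 8.7616 + 9·19.8916 = 187.786.
Posterior precision = 1/σ₀² + n/σ² = 1/19.8916 + 9/8.7616 = (σ² + n·σ₀²)/(σ₀²σ²) = 187.786/(19.8916·8.7616); posterior variance σₙ² = σ₀²σ²/(σ² + n·σ₀²) = 19.8916·8.7616/187.786 = 0.928090.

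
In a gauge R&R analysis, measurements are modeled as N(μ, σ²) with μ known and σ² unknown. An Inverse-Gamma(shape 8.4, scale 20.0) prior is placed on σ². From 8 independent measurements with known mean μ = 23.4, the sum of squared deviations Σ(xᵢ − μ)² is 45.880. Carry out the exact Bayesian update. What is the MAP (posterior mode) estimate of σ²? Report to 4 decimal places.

3.2045

With known mean μ and an Inverse-Gamma(α, β) prior on σ², the Normal likelihood is conjugate: posterior is Inv-Gamma(α + n/2, β + Σ(xᵢ−μ)²/2).
Posterior: Inv-Gamma(8.4 + 8/2, 20.0 + 45.880/2) = Inv-Gamma(12.40, 42.9400).
Mode = β/(α+1) = 42.9400/13.40 = 3.2045.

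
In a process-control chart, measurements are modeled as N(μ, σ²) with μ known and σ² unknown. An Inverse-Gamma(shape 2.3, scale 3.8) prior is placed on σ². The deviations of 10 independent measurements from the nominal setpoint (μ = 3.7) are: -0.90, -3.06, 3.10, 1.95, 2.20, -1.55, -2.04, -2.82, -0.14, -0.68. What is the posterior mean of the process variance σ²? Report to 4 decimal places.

4.0496

With known mean μ and an Inverse-Gamma(α, β) prior on σ², the Normal likelihood is conjugate: posterior is Inv-Gamma(α + n/2, β + Σ(xᵢ−μ)²/2).
Σ(xᵢ−μ)² = (-0.90)² + (-3.06)² + (3.10)² + (1.95)² + (2.20)² + (-1.55)² + (-2.04)² + (-2.82)² + (-0.14)² + (-0.68)² = 43.4246.
Posterior: Inv-Gamma(2.3 + 10/2, 3.8 + 43.4246/2) = Inv-Gamma(7.30, 25.51230).
E[σ²|data] = β/(α−1) = 25.51230/6.30 = 4.0496.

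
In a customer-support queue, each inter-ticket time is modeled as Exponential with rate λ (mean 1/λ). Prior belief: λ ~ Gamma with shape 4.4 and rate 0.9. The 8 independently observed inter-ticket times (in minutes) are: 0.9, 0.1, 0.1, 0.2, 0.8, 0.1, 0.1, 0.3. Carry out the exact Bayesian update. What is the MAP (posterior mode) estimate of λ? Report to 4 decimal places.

3.2571

With a Gamma(shape α, rate β) prior on the exponential rate λ, the posterior after n observations with total T = Σxᵢ is Gamma(α+n, β+T).
Sum of observations T = 2.6 minutes; n = 8.
Posterior: Gamma(4.4+8, 0.9+2.6) = Gamma(12.4, 3.5).
Mode = (α−1)/β = 3.2571.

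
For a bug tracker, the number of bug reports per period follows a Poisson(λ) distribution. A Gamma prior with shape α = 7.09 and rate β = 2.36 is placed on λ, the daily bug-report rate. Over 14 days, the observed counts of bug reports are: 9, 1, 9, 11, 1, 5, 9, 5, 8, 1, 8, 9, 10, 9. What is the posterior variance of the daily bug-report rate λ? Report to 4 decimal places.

0.3814

With a Gamma(shape α, rate β) prior, the Poisson likelihood is conjugate: the posterior is Gamma(α + ΣXᵢ, β + n).
Sum of counts S = 95 over n = 14 days.
Posterior: Gamma(α+S, β+n) = Gamma(7.09+95, 2.36+14) = Gamma(102.09, 16.36).
Var = α/β² = 102.09/16.36² = 0.3814.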